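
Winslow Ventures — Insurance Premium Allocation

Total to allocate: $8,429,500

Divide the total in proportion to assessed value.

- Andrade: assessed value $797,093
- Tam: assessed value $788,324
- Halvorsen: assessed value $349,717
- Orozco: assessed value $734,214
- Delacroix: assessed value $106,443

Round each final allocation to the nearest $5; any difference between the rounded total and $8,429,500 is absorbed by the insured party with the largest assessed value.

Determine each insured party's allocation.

Combined assessed value = 797,093 + 788,324 + 349,717 + 734,214 + 106,443 = 2,775,791.
Pro-rata amounts: Andrade 2,420,605.67; Tam 2,393,976.04; Halvorsen 1,062,017.80; Orozco 2,229,655.23; Delacroix 323,245.25.
After rounding ($5): Andrade $2,420,605; Tam $2,393,975; Halvorsen $1,062,020; Orozco $2,229,655; Delacroix $323,245. Sum = $8,429,500.
No rounding difference to absorb.

Andrade: $2,420,605; Tam: $2,393,975; Halvorsen: $1,062,020; Orozco: $2,229,655; Delacroix: $323,245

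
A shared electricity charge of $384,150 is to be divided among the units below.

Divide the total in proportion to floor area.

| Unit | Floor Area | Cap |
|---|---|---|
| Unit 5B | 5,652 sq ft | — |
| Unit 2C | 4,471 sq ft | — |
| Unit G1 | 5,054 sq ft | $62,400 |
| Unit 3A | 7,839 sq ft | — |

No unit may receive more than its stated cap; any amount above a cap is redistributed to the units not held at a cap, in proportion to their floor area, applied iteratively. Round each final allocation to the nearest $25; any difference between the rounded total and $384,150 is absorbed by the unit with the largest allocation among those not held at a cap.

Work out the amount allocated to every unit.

Unit 5B: $101,250; Unit 2C: $80,100; Unit G1: $62,400; Unit 3A: $140,400

Combined floor area = 23,016.
Pro-rata shares before constraints: Unit 5B 94,335.06; Unit 2C 74,623.51; Unit G1 84,354.11; Unit 3A 130,837.32.
Capped: Unit G1 ($62,400); balance $321,750 reallocated over remaining floor area 17,962.
Remaining shares: Unit 5B 101,243.24 → $101,250; Unit 2C 80,088.20 → $80,100; Unit 3A 140,418.56 → $140,425.
Rounding difference −$25 applied to Unit 3A → $140,400.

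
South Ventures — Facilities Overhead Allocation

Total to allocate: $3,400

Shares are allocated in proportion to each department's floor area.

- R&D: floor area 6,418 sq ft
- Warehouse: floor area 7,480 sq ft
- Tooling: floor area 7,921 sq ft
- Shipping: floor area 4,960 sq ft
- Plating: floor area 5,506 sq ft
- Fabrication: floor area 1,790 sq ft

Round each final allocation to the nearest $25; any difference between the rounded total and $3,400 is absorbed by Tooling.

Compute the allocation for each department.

R&D: $650 · Warehouse: $750 · Tooling: $775 · Shipping: $500 · Plating: $550 · Fabrication: $175

Total floor area = 34,075.
Unrounded shares: R&D 6,418/34,075 × $3,400 = 640.39; Warehouse 7,480/34,075 × $3,400 = 746.35; Tooling 7,921/34,075 × $3,400 = 790.36; Shipping 4,960/34,075 × $3,400 = 494.91; Plating 5,506/34,075 × $3,400 = 549.39; Fabrication 1,790/34,075 × $3,400 = 178.61.
After rounding ($25): R&D $650; Warehouse $750; Tooling $800; Shipping $500; Plating $550; Fabrication $175. Sum = $3,425.
Difference $3,400 − $3,425 = −$25 applied to Tooling: Tooling becomes $775.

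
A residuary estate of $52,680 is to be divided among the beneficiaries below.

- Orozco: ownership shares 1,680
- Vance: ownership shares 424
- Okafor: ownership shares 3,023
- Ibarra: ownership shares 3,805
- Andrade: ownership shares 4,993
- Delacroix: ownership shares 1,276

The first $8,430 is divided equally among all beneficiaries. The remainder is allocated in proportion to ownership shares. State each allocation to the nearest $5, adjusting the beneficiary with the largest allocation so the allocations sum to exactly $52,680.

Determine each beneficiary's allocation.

First tranche $8,430 split equally: $1,405 each.
Remainder $44,250 by ownership shares (total 15,201): Orozco 4,890.47 → $4,890; Vance 1,234.26 → $1,235; Okafor 8,799.93 → $8,800; Ibarra 11,076.33 → $11,075; Andrade 14,534.59 → $14,535; Delacroix 3,714.43 → $3,715.
Totals: Orozco $1,405 + $4,890 = $6,295; Vance $1,405 + $1,235 = $2,640; Okafor $1,405 + $8,800 = $10,205; Ibarra $1,405 + $11,075 = $12,480; Andrade $1,405 + $14,535 = $15,940; Delacroix $1,405 + $3,715 = $5,120.

Orozco: $6,295 | Vance: $2,640 | Okafor: $10,205 | Ibarra: $12,480 | Andrade: $15,940 | Delacroix: $5,120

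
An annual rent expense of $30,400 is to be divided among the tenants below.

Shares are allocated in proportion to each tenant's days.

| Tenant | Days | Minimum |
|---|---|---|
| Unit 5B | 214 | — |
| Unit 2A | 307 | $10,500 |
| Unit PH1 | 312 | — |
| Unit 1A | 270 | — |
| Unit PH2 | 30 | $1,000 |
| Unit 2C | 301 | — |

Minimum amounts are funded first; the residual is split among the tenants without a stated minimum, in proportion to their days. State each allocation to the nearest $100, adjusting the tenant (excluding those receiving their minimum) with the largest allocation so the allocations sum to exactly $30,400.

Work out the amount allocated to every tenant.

Guaranteed amounts: Unit 2A $10,500; Unit PH2 $1,000. Balance $18,900.
Balance split over remaining days 1,097: Unit 5B 3,686.96 → $3,700; Unit PH1 5,375.39 → $5,400; Unit 1A 4,651.78 → $4,700; Unit 2C 5,185.87 → $5,200.
Rounding difference −$100 applied to Unit PH1 → $5,300.

Unit 5B: $3,700 | Unit 2A: $10,500 | Unit PH1: $5,300 | Unit 1A: $4,700 | Unit PH2: $1,000 | Unit 2C: $5,200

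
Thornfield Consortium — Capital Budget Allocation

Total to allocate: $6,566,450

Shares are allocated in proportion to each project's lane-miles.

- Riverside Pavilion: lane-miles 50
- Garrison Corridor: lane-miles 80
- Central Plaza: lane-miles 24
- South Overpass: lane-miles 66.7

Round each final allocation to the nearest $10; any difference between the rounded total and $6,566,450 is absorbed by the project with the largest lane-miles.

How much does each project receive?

Riverside Pavilion: $1,487,640; Garrison Corridor: $2,380,230; Central Plaza: $714,070; South Overpass: $1,984,510

Sum of lane-miles: 50 + 80 + 24 + 66.7 = 220.7.
Proportional shares: Riverside Pavilion 1,487,641.59; Garrison Corridor 2,380,226.55; Central Plaza 714,067.97; South Overpass 1,984,513.89.
After rounding ($10): Riverside Pavilion $1,487,640; Garrison Corridor $2,380,230; Central Plaza $714,070; South Overpass $1,984,510. Sum = $6,566,450.
No rounding difference to absorb.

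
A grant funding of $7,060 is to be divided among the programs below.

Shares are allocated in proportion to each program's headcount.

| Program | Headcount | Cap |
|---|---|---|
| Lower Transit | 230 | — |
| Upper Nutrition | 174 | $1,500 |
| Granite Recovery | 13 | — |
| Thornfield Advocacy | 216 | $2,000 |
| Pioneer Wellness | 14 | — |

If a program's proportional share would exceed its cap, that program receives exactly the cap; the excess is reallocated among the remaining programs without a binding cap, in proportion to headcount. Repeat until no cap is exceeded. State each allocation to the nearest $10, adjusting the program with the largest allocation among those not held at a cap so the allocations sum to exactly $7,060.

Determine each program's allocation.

Lower Transit: $3,190; Upper Nutrition: $1,500; Granite Recovery: $180; Thornfield Advocacy: $2,000; Pioneer Wellness: $190

Total headcount = 647.
Pro-rata shares before constraints: Lower Transit 2,509.74; Upper Nutrition 1,898.67; Granite Recovery 141.85; Thornfield Advocacy 2,356.97; Pioneer Wellness 152.77.
Cap binds for Upper Nutrition ($1,500), Thornfield Advocacy ($2,000); balance $3,560 reallocated over remaining headcount 257.
Redistributed shares: Lower Transit 3,185.99 → $3,190; Granite Recovery 180.08 → $180; Pioneer Wellness 193.93 → $190.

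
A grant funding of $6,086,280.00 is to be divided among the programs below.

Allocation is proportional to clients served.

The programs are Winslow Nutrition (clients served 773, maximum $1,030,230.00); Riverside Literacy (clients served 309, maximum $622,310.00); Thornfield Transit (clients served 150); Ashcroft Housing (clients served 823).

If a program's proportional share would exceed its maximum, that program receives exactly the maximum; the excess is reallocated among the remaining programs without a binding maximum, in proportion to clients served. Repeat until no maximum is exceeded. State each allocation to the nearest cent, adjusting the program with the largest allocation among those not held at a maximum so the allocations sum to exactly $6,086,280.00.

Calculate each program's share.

Winslow Nutrition: $1,030,230.00 · Riverside Literacy: $622,310.00 · Thornfield Transit: $683,515.93 · Ashcroft Housing: $3,750,224.07

Clients served total: 2,055.
Proportional shares (ignoring caps): Winslow Nutrition 2,289,389.0219; Riverside Literacy 915,163.2701; Thornfield Transit 444,254.0146; Ashcroft Housing 2,437,473.6934.
Cap binds for Winslow Nutrition ($1,030,230.00), Riverside Literacy ($622,310.00); remaining pool $4,433,740.00 reallocated over remaining clients served 973.
Redistributed shares: Thornfield Transit 683,515.9301 → $683,515.93; Ashcroft Housing 3,750,224.0699 → $3,750,224.07.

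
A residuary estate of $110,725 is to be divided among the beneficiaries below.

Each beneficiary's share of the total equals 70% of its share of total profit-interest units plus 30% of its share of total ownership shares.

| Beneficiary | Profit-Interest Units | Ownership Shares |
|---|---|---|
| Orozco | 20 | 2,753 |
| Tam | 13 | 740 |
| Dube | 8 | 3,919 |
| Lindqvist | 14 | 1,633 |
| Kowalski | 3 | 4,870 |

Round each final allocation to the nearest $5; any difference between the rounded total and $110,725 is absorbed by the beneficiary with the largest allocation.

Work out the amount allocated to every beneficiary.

Profit-interest units total 58; ownership shares total 13,915.
Combined weights (70% profit-interest units + 30% ownership shares): Orozco 0.3007; Tam 0.1729; Dube 0.1810; Lindqvist 0.2042; Kowalski 0.1412.
Unrounded shares: Orozco 33,298.61; Tam 19,138.88; Dube 20,046.02; Lindqvist 22,606.96; Kowalski 15,634.54.
After rounding ($5): Orozco $33,300; Tam $19,140; Dube $20,045; Lindqvist $22,605; Kowalski $15,635. Sum = $110,725.
No rounding difference to absorb.

Orozco: $33,300 · Tam: $19,140 · Dube: $20,045 · Lindqvist: $22,605 · Kowalski: $15,635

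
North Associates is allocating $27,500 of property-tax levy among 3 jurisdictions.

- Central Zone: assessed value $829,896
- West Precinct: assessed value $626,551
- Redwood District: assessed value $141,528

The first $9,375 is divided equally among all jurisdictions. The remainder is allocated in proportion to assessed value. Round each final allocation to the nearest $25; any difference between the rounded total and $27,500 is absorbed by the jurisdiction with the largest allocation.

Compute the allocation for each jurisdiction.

First tranche $9,375 split equally: $3,125 each.
Remainder $18,125 by assessed value (total 1,597,975): Central Zone 9,413.08 → $9,425; West Precinct 7,106.64 → $7,100; Redwood District 1,605.28 → $1,600.
Totals: Central Zone $3,125 + $9,425 = $12,550; West Precinct $3,125 + $7,100 = $10,225; Redwood District $3,125 + $1,600 = $4,725.

Central Zone: $12,550 | West Precinct: $10,225 | Redwood District: $4,725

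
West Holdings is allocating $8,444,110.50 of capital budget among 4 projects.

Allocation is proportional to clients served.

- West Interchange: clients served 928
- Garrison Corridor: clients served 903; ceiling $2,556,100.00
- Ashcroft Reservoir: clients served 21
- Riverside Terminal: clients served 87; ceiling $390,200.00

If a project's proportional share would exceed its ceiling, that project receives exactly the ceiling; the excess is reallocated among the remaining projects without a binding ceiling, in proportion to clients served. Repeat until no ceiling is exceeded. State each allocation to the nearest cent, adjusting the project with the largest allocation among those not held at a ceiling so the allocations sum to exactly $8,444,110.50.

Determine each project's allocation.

West Interchange: $5,376,151.89; Garrison Corridor: $2,556,100.00; Ashcroft Reservoir: $121,658.61; Riverside Terminal: $390,200.00

Clients served total: 1,939.
Pro-rata shares before constraints: West Interchange 4,041,327.7690; Garrison Corridor 3,932,455.7924; Ashcroft Reservoir 91,452.4603; Riverside Terminal 378,874.4783.
Cap binds for Garrison Corridor ($2,556,100.00); remaining pool $5,888,010.50 reallocated over remaining clients served 1,036.
Cap binds for Riverside Terminal ($390,200.00); remaining pool $5,497,810.50 reallocated over remaining clients served 949.
Remaining shares: West Interchange 5,376,151.8904 → $5,376,151.89; Ashcroft Reservoir 121,658.6096 → $121,658.61.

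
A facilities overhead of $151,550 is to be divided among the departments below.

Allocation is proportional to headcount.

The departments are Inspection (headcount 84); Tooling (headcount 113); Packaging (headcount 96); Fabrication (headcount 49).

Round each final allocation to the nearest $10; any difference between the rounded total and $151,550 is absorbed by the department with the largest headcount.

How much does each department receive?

Inspection: $37,220; Tooling: $50,080; Packaging: $42,540; Fabrication: $21,710

Total headcount = 342.
Proportional shares: Inspection 84/342 × $151,550 = 37,222.81; Tooling 113/342 × $151,550 = 50,073.54; Packaging 96/342 × $151,550 = 42,540.35; Fabrication 49/342 × $151,550 = 21,713.30.
After rounding ($10): Inspection $37,220; Tooling $50,070; Packaging $42,540; Fabrication $21,710. Sum = $151,540.
Difference $151,550 − $151,540 = +$10 applied to largest headcount (Tooling): Tooling becomes $50,080.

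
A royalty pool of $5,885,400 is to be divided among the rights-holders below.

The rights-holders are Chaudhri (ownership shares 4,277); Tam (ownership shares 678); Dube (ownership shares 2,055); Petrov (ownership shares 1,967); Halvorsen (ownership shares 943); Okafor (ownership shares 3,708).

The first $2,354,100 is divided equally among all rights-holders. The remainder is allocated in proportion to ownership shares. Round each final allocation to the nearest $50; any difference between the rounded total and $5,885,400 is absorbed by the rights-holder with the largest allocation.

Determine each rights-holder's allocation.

Chaudhri: $1,500,600; Tam: $568,050; Dube: $924,850; Petrov: $902,050; Halvorsen: $636,700; Okafor: $1,353,150

$2,354,100 shared equally gives $392,350 per rights-holder.
Remainder $3,531,300 by ownership shares (total 13,628): Chaudhri 1,108,260.21 → $1,108,250; Tam 175,683.99 → $175,700; Dube 532,493.51 → $532,500; Petrov 509,690.86 → $509,700; Halvorsen 244,351.03 → $244,350; Okafor 960,820.40 → $960,800.
Totals: Chaudhri $392,350 + $1,108,250 = $1,500,600; Tam $392,350 + $175,700 = $568,050; Dube $392,350 + $532,500 = $924,850; Petrov $392,350 + $509,700 = $902,050; Halvorsen $392,350 + $244,350 = $636,700; Okafor $392,350 + $960,800 = $1,353,150.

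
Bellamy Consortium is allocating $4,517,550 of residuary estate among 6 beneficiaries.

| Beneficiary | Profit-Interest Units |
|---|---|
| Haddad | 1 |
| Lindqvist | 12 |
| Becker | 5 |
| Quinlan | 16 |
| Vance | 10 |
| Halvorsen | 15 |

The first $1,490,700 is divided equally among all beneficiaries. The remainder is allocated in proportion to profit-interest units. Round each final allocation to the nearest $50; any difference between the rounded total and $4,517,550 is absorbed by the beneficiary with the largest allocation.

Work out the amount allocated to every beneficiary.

Equal tier: $1,490,700 ÷ 6 = $248,450 apiece.
Remainder $3,026,850 by profit-interest units (total 59): Haddad 51,302.54 → $51,300; Lindqvist 615,630.51 → $615,650; Becker 256,512.71 → $256,500; Quinlan 820,840.68 → $820,850; Vance 513,025.42 → $513,050; Halvorsen 769,538.14 → $769,550.
Rounding difference −$50 on remainder applied to Quinlan.
Totals: Haddad $248,450 + $51,300 = $299,750; Lindqvist $248,450 + $615,650 = $864,100; Becker $248,450 + $256,500 = $504,950; Quinlan $248,450 + $820,800 = $1,069,250; Vance $248,450 + $513,050 = $761,500; Halvorsen $248,450 + $769,550 = $1,018,000.

Haddad: $299,750 | Lindqvist: $864,100 | Becker: $504,950 | Quinlan: $1,069,250 | Vance: $761,500 | Halvorsen: $1,018,000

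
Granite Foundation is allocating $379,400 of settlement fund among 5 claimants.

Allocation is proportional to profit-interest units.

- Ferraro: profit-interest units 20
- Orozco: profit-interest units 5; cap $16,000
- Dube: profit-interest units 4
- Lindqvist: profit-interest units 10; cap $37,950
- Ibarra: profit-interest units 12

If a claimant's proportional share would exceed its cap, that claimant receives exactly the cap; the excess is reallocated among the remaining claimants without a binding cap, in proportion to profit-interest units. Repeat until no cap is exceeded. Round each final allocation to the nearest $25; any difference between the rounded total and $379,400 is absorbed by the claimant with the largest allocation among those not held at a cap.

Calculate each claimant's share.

Ferraro: $180,825 | Orozco: $16,000 | Dube: $36,150 | Lindqvist: $37,950 | Ibarra: $108,475

Total profit-interest units = 51.
Unconstrained shares: Ferraro 148,784.31; Orozco 37,196.08; Dube 29,756.86; Lindqvist 74,392.16; Ibarra 89,270.59.
Held at cap: Orozco ($16,000), Lindqvist ($37,950); remaining pool $325,450 reallocated over remaining profit-interest units 36.
Shares after redistribution: Ferraro 180,805.56 → $180,800; Dube 36,161.11 → $36,150; Ibarra 108,483.33 → $108,475.
Rounding difference +$25 applied to Ferraro → $180,825.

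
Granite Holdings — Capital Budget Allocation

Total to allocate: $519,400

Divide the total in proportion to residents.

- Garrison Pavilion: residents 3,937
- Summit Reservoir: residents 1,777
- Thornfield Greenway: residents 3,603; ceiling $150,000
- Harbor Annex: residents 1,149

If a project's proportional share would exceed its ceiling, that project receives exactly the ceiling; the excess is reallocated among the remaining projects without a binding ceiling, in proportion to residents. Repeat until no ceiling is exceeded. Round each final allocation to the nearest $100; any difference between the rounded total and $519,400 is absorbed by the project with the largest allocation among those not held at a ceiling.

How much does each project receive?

Residents total: 10,466.
Pro-rata shares before constraints: Garrison Pavilion 195,382.94; Summit Reservoir 88,187.83; Thornfield Greenway 178,807.40; Harbor Annex 57,021.84.
Held at cap: Thornfield Greenway ($150,000); remaining pool $369,400 reallocated over remaining residents 6,863.
Remaining shares: Garrison Pavilion 211,908.47 → $211,900; Summit Reservoir 95,646.77 → $95,600; Harbor Annex 61,844.76 → $61,800.
Rounding difference +$100 applied to Garrison Pavilion → $212,000.

Garrison Pavilion: $212,000; Summit Reservoir: $95,600; Thornfield Greenway: $150,000; Harbor Annex: $61,800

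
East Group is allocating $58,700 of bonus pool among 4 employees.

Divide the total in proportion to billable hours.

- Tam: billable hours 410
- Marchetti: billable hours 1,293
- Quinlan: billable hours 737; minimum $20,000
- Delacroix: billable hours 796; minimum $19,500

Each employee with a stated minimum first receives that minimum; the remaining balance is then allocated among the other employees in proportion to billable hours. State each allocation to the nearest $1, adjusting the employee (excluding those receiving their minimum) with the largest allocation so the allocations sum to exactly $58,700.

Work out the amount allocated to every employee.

Tam: $4,622 · Marchetti: $14,578 · Quinlan: $20,000 · Delacroix: $19,500

Fund the minimums — Quinlan $20,000; Delacroix $19,500. Residual $19,200.
Residual split over remaining billable hours 1,703: Tam 4,622.43 → $4,622; Marchetti 14,577.57 → $14,578.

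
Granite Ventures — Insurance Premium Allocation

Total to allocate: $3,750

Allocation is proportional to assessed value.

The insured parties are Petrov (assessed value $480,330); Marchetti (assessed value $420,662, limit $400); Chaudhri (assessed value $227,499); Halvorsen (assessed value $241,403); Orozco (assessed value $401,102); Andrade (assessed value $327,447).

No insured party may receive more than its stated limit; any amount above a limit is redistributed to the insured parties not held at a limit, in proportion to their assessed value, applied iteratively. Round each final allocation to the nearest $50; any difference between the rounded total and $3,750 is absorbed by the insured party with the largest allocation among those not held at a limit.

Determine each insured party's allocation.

Total assessed value = 2,098,443.
Proportional shares (ignoring caps): Petrov 858.37; Marchetti 751.74; Chaudhri 406.55; Halvorsen 431.40; Orozco 716.79; Andrade 585.16.
Capped: Marchetti ($400); remaining pool $3,350 reallocated over remaining assessed value 1,677,781.
Shares after redistribution: Petrov 959.07 → $950; Chaudhri 454.24 → $450; Halvorsen 482.01 → $500; Orozco 800.87 → $800; Andrade 653.81 → $650.

Petrov: $950 | Marchetti: $400 | Chaudhri: $450 | Halvorsen: $500 | Orozco: $800 | Andrade: $650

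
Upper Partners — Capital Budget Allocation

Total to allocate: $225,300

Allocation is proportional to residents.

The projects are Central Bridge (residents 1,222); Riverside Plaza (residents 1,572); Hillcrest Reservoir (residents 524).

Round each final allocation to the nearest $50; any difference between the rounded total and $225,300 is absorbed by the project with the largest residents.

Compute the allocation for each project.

Central Bridge: $83,000 | Riverside Plaza: $106,700 | Hillcrest Reservoir: $35,600

Residents total: 3,318.
Pro-rata amounts: Central Bridge 1,222/3,318 × $225,300 = 82,976.67; Riverside Plaza 1,572/3,318 × $225,300 = 106,742.50; Hillcrest Reservoir 524/3,318 × $225,300 = 35,580.83.
Rounded to nearest $50: Central Bridge $83,000; Riverside Plaza $106,750; Hillcrest Reservoir $35,600. Sum = $225,350.
Difference $225,300 − $225,350 = −$50 applied to largest residents (Riverside Plaza): Riverside Plaza becomes $106,700.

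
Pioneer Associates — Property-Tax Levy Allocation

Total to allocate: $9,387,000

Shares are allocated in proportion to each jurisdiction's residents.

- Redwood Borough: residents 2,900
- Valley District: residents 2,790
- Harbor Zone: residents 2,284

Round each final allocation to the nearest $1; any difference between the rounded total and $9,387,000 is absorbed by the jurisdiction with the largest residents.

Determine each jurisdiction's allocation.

Redwood Borough: $3,413,882 | Valley District: $3,284,391 | Harbor Zone: $2,688,727

Residents total: 7,974.
Pro-rata amounts: Redwood Borough 2,900/7,974 × $9,387,000 = 3,413,882.62; Valley District 2,790/7,974 × $9,387,000 = 3,284,390.52; Harbor Zone 2,284/7,974 × $9,387,000 = 2,688,726.86.
Rounded to nearest $1: Redwood Borough $3,413,883; Valley District $3,284,391; Harbor Zone $2,688,727. Sum = $9,387,001.
Difference $9,387,000 − $9,387,001 = −$1 applied to largest residents (Redwood Borough): Redwood Borough becomes $3,413,882.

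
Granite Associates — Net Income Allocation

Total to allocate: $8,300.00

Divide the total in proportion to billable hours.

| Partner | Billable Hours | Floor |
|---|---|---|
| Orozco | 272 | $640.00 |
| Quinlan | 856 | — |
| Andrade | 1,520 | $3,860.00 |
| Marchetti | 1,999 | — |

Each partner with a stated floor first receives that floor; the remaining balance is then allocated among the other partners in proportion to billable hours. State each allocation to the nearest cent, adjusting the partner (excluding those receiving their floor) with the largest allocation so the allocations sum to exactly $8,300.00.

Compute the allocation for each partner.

Guaranteed amounts: Orozco $640.00; Andrade $3,860.00. Remaining pool $3,800.00.
Remaining pool split over remaining billable hours 2,855: Quinlan 1,139.3345 → $1,139.33; Marchetti 2,660.6655 → $2,660.67.

Orozco: $640.00 · Quinlan: $1,139.33 · Andrade: $3,860.00 · Marchetti: $2,660.67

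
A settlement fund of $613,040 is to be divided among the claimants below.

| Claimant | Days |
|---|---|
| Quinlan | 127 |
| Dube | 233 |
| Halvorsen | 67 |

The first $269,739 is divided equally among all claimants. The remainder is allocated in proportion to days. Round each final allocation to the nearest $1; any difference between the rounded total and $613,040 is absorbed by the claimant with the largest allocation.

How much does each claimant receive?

Quinlan: $192,019; Dube: $277,241; Halvorsen: $143,780

First tranche $269,739 split equally: $89,913 each.
Remainder $343,301 by days (total 427): Quinlan 102,105.92 → $102,106; Dube 187,328.18 → $187,328; Halvorsen 53,866.90 → $53,867.
Totals: Quinlan $89,913 + $102,106 = $192,019; Dube $89,913 + $187,328 = $277,241; Halvorsen $89,913 + $53,867 = $143,780.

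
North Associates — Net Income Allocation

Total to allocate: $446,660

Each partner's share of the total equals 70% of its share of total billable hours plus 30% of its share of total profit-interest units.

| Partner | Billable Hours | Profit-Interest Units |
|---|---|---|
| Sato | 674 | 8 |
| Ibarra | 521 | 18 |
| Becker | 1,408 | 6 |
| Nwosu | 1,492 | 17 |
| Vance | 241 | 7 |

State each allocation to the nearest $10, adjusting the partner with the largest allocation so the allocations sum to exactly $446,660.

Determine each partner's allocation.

Sato: $67,740; Ibarra: $80,640; Becker: $115,890; Nwosu: $148,260; Vance: $34,130

Billable hours total 4,336; profit-interest units total 56.
Combined weights (70% billable hours + 30% profit-interest units): Sato 0.1517; Ibarra 0.1805; Becker 0.2594; Nwosu 0.3319; Vance 0.0764.
Raw shares: Sato 67,743.63; Ibarra 80,639.26; Becker 115,885.55; Nwosu 148,263.69; Vance 34,127.87.
After rounding ($10): Sato $67,740; Ibarra $80,640; Becker $115,890; Nwosu $148,260; Vance $34,130. Sum = $446,660.
Rounded total matches; no reconciliation needed.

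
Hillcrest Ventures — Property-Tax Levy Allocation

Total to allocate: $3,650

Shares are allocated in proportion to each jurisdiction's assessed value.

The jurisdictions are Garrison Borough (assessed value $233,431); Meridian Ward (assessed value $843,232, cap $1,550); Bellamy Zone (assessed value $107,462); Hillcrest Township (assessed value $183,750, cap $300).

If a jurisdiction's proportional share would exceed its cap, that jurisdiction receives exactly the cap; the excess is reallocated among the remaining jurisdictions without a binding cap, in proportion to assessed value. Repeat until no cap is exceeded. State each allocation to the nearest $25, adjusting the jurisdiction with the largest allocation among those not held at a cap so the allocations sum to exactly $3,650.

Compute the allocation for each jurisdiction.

Garrison Borough: $1,225 | Meridian Ward: $1,550 | Bellamy Zone: $575 | Hillcrest Township: $300

Combined assessed value = 1,367,875.
Unconstrained shares: Garrison Borough 622.88; Meridian Ward 2,250.06; Bellamy Zone 286.75; Hillcrest Township 490.31.
Capped: Meridian Ward ($1,550), Hillcrest Township ($300); balance $1,800 reallocated over remaining assessed value 340,893.
Shares after redistribution: Garrison Borough 1,232.57 → $1,225; Bellamy Zone 567.43 → $575.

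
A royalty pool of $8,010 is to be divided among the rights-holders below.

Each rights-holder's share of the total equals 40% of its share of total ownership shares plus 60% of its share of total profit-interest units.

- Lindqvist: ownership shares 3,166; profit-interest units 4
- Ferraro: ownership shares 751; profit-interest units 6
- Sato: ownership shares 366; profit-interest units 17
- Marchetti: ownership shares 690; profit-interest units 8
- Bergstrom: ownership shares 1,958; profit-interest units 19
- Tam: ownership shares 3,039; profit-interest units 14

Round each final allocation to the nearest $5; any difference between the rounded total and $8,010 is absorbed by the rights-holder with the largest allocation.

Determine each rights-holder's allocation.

Lindqvist: $1,300 · Ferraro: $665 · Sato: $1,320 · Marchetti: $785 · Bergstrom: $1,975 · Tam: $1,965

Ownership shares total 9,970; profit-interest units total 68.
Blended shares (40% ownership shares + 60% profit-interest units): Lindqvist 0.1623; Ferraro 0.0831; Sato 0.1647; Marchetti 0.0983; Bergstrom 0.2462; Tam 0.2455.
Proportional shares: Lindqvist 1,300.14; Ferraro 665.40; Sato 1,319.12; Marchetti 787.15; Bergstrom 1,972.08; Tam 1,966.10.
Rounded to nearest $5: Lindqvist $1,300; Ferraro $665; Sato $1,320; Marchetti $785; Bergstrom $1,970; Tam $1,965. Sum = $8,005.
Difference $8,010 − $8,005 = +$5 applied to largest allocation (Bergstrom): Bergstrom becomes $1,975.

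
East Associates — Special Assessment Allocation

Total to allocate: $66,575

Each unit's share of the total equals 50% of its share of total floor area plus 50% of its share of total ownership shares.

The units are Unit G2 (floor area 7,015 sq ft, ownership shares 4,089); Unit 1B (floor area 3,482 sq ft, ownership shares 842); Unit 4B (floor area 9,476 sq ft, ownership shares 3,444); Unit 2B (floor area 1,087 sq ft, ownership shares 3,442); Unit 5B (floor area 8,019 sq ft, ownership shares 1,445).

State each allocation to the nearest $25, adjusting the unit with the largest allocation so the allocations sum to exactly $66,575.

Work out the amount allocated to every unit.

Unit G2: $18,300 | Unit 1B: $6,100 | Unit 4B: $19,500 | Unit 2B: $9,875 | Unit 5B: $12,800

Totals — floor area 29,079, ownership shares 13,262.
Blended shares (50% floor area + 50% ownership shares): Unit G2 0.2748; Unit 1B 0.0916; Unit 4B 0.2928; Unit 2B 0.1485; Unit 5B 0.1924.
Pro-rata amounts: Unit G2 18,293.61; Unit 1B 6,099.35; Unit 4B 19,491.84; Unit 2B 9,883.71; Unit 5B 12,806.50.
Rounded to nearest $25: Unit G2 $18,300; Unit 1B $6,100; Unit 4B $19,500; Unit 2B $9,875; Unit 5B $12,800. Sum = $66,575.
No rounding difference to absorb.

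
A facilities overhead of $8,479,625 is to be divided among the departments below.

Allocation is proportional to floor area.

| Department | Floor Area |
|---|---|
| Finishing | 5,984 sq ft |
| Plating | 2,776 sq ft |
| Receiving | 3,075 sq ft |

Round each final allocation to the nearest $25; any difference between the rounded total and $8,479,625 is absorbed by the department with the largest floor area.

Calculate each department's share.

Floor area total: 5,984 + 2,776 + 3,075 = 11,835.
Unrounded shares: Finishing 4,287,458.89; Plating 1,988,968.23; Receiving 2,203,197.88.
Rounded to nearest $25: Finishing $4,287,450; Plating $1,988,975; Receiving $2,203,200. Sum = $8,479,625.
No rounding difference to absorb.

Finishing: $4,287,450 | Plating: $1,988,975 | Receiving: $2,203,200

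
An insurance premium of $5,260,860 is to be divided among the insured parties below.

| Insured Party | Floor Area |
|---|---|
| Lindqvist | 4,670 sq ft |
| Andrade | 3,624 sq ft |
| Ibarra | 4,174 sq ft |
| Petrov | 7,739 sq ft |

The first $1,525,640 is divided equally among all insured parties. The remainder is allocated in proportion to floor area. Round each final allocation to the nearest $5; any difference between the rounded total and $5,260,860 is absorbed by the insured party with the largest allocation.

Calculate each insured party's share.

First tranche $1,525,640 split equally: $381,410 each.
Remainder $3,735,220 by floor area (total 20,207): Lindqvist 863,239.34 → $863,240; Andrade 669,888.52 → $669,890; Ibarra 771,554.82 → $771,555; Petrov 1,430,537.32 → $1,430,535.
Totals: Lindqvist $381,410 + $863,240 = $1,244,650; Andrade $381,410 + $669,890 = $1,051,300; Ibarra $381,410 + $771,555 = $1,152,965; Petrov $381,410 + $1,430,535 = $1,811,945.

Lindqvist: $1,244,650 · Andrade: $1,051,300 · Ibarra: $1,152,965 · Petrov: $1,811,945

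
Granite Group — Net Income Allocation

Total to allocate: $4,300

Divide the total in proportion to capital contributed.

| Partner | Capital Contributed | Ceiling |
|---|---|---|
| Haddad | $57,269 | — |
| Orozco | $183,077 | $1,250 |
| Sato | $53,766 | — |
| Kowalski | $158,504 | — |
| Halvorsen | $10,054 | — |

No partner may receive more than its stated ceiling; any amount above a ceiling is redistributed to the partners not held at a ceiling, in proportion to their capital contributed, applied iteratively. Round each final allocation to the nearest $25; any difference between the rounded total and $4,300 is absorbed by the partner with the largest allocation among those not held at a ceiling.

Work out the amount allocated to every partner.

Haddad: $625 | Orozco: $1,250 | Sato: $575 | Kowalski: $1,750 | Halvorsen: $100

Capital contributed total: 462,670.
Pro-rata shares before constraints: Haddad 532.25; Orozco 1,701.50; Sato 499.69; Kowalski 1,473.12; Halvorsen 93.44.
Cap binds for Orozco ($1,250); remaining pool $3,050 reallocated over remaining capital contributed 279,593.
Remaining shares: Haddad 624.73 → $625; Sato 586.52 → $575; Kowalski 1,729.07 → $1,725; Halvorsen 109.68 → $100.
Rounding difference +$25 applied to Kowalski → $1,750.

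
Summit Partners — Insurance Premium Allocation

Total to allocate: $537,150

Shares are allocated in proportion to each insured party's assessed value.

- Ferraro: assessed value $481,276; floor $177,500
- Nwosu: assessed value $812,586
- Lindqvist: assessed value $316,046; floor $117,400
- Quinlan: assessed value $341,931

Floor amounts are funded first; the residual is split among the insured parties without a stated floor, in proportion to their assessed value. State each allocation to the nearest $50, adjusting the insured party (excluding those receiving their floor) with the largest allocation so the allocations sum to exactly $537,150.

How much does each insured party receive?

Ferraro: $177,500; Nwosu: $170,500; Lindqvist: $117,400; Quinlan: $71,750

Guaranteed amounts: Ferraro $177,500; Lindqvist $117,400. Residual $242,250.
Residual split over remaining assessed value 1,154,517: Nwosu 170,503.30 → $170,500; Quinlan 71,746.70 → $71,750.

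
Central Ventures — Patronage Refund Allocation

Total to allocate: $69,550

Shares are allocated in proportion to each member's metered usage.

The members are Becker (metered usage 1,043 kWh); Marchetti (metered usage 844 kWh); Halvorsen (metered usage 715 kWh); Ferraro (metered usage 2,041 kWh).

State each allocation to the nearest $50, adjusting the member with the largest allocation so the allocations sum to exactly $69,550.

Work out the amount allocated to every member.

Total metered usage = 4,643.
Raw shares: Becker 1,043/4,643 × $69,550 = 15,623.66; Marchetti 844/4,643 × $69,550 = 12,642.73; Halvorsen 715/4,643 × $69,550 = 10,710.37; Ferraro 2,041/4,643 × $69,550 = 30,573.24.
After rounding ($50): Becker $15,600; Marchetti $12,650; Halvorsen $10,700; Ferraro $30,550. Sum = $69,500.
Difference $69,550 − $69,500 = +$50 applied to largest allocation (Ferraro): Ferraro becomes $30,600.

Becker: $15,600 | Marchetti: $12,650 | Halvorsen: $10,700 | Ferraro: $30,600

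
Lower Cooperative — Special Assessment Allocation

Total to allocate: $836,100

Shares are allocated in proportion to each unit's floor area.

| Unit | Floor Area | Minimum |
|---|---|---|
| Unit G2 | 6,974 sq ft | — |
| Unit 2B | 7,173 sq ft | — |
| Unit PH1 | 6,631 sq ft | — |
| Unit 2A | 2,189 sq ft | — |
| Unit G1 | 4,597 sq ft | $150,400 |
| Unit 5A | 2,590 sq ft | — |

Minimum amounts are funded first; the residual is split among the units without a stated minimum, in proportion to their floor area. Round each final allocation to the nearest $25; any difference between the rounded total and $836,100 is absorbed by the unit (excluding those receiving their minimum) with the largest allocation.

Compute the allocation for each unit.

Minimums first: Unit G1 $150,400. Remaining pool $685,700.
Remaining pool split over remaining floor area 25,557: Unit G2 187,113.97 → $187,125; Unit 2B 192,453.19 → $192,450; Unit PH1 177,911.21 → $177,900; Unit 2A 58,731.36 → $58,725; Unit 5A 69,490.28 → $69,500.

Unit G2: $187,125; Unit 2B: $192,450; Unit PH1: $177,900; Unit 2A: $58,725; Unit G1: $150,400; Unit 5A: $69,500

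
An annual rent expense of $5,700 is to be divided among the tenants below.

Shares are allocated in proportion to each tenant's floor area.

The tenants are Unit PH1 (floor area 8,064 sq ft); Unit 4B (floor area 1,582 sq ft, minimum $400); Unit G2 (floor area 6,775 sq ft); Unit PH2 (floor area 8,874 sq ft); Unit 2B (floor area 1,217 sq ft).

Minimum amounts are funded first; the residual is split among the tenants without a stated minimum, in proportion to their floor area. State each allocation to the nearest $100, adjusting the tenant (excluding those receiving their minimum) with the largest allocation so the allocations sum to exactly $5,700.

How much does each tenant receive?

Unit PH1: $1,700 | Unit 4B: $400 | Unit G2: $1,400 | Unit PH2: $1,900 | Unit 2B: $300

Fund the minimums — Unit 4B $400. Remaining pool $5,300.
Remaining pool split over remaining floor area 24,930: Unit PH1 1,714.37 → $1,700; Unit G2 1,440.33 → $1,400; Unit PH2 1,886.57 → $1,900; Unit 2B 258.73 → $300.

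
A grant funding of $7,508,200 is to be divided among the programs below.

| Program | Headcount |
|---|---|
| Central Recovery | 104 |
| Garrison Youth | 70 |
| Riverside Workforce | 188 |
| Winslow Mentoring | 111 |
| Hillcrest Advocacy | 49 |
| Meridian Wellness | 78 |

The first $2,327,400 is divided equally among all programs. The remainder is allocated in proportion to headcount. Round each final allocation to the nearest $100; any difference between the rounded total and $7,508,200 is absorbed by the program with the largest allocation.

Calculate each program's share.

First tranche $2,327,400 split equally: $387,900 each.
Remainder $5,180,800 by headcount (total 600): Central Recovery 898,005.33 → $898,000; Garrison Youth 604,426.67 → $604,400; Riverside Workforce 1,623,317.33 → $1,623,300; Winslow Mentoring 958,448.00 → $958,400; Hillcrest Advocacy 423,098.67 → $423,100; Meridian Wellness 673,504.00 → $673,500.
Rounding difference +$100 on remainder applied to Riverside Workforce.
Totals: Central Recovery $387,900 + $898,000 = $1,285,900; Garrison Youth $387,900 + $604,400 = $992,300; Riverside Workforce $387,900 + $1,623,400 = $2,011,300; Winslow Mentoring $387,900 + $958,400 = $1,346,300; Hillcrest Advocacy $387,900 + $423,100 = $811,000; Meridian Wellness $387,900 + $673,500 = $1,061,400.

Central Recovery: $1,285,900 · Garrison Youth: $992,300 · Riverside Workforce: $2,011,300 · Winslow Mentoring: $1,346,300 · Hillcrest Advocacy: $811,000 · Meridian Wellness: $1,061,400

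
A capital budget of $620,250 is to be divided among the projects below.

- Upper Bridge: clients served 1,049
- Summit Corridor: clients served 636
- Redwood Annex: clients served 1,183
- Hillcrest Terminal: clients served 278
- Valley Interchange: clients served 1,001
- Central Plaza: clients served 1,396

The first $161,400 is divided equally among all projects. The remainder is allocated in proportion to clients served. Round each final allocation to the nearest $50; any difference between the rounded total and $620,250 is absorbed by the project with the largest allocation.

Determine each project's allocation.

$161,400 shared equally gives $26,900 per project.
Remainder $458,850 by clients served (total 5,543): Upper Bridge 86,836.31 → $86,850; Summit Corridor 52,648.13 → $52,650; Redwood Annex 97,928.84 → $97,950; Hillcrest Terminal 23,012.86 → $23,000; Valley Interchange 82,862.86 → $82,850; Central Plaza 115,561.00 → $115,550.
Totals: Upper Bridge $26,900 + $86,850 = $113,750; Summit Corridor $26,900 + $52,650 = $79,550; Redwood Annex $26,900 + $97,950 = $124,850; Hillcrest Terminal $26,900 + $23,000 = $49,900; Valley Interchange $26,900 + $82,850 = $109,750; Central Plaza $26,900 + $115,550 = $142,450.

Upper Bridge: $113,750 · Summit Corridor: $79,550 · Redwood Annex: $124,850 · Hillcrest Terminal: $49,900 · Valley Interchange: $109,750 · Central Plaza: $142,450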